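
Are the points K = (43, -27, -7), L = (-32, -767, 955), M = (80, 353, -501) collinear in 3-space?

KL = (-75, -740, 962), KM = (37, 380, -494).
Comparing components 3 and 1: (962)(37) − (-75)(-494) = -1456 ≠ 0, so KL and KM are not parallel and the points are not collinear.

No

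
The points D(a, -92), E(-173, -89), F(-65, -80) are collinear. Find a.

-209

The three points are collinear iff det[DE; DF] = 0.
This determinant is linear in a: (-9)a + (-1881) = 0, so a = -209.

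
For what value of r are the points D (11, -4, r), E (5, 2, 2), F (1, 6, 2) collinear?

Direction EF = (-4, 4, 0). From the x-coordinate of D, the parameter along the line is τ = (11 − 5)/(-4) = -3/2.
Then r = 2 + (-3/2)·(0) = 2.

2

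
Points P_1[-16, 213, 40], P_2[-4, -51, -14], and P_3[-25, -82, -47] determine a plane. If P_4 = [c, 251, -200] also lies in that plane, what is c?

-226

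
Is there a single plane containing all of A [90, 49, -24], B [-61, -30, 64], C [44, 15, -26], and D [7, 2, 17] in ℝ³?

No

The four points are coplanar iff the 3×3 determinant with rows AB, AC, AD is zero.
Rows: (-151, -79, 88), (-46, -34, -2), (-83, -47, 41).
Expanding along the first row: (-151)(-1488) − (-79)(-2052) + (88)(-660) = 4500.
Nonzero ⇒ not coplanar.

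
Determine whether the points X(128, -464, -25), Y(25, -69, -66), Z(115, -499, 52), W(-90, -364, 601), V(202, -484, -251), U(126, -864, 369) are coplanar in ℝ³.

Yes

The plane through X, Y, Z has normal n = XY × XZ = (28980, 8464, 8740) and equation n·P = -436356.
Checking the remaining points: n·W = -436356, n·V = -436356, n·U = -436356.
All equal -436356, so all 6 points lie in one plane.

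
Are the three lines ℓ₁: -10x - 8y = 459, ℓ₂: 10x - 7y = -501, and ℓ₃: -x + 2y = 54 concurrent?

No

The three lines meet at one point iff the augmented coefficient matrix [aᵢ bᵢ cᵢ] has rank < 3, i.e. its determinant vanishes.
Here the determinant is 39.
Nonzero, so no common point exists.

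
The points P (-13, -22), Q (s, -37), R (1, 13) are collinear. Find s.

-19

Collinearity: (Q − P) must be parallel to (R − P) = (14, 35).
Cross-multiplying the components: (s − (-13))·(35) = (-15)·(14).
Solving gives s = -19.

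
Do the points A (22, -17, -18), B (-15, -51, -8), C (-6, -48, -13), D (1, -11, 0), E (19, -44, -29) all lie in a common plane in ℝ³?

Yes

The plane through A, B, C has normal n = AB × AC = (140, -95, 195) and equation n·P = 1185.
Checking the remaining points: n·D = 1185, n·E = 1185.
All equal 1185, so all 5 points lie in one plane.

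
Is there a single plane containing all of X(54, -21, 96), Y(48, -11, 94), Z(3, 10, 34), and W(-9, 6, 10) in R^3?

Yes

A normal to the plane through X, Y, Z is n = XY × XZ = (-558, -270, 324).
The plane has equation n·P = 6642. For W: n·W = 6642.
Equal, so W lies in the plane and all four are coplanar.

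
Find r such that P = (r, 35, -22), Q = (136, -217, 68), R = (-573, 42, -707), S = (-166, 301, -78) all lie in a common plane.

-26

The points are coplanar iff PQ · (PR × PS) = 0.
Expanding, this is linear in r: (-363636)r + (-9454536) = 0.
So r = -26.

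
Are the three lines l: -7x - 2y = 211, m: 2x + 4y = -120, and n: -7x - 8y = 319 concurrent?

No

Intersecting l and m: solving the 2×2 system gives (x, y) = (-151/6, -209/12).
Substitute into n: (-7)(-151/6) + (-8)(-209/12) = 631/2.
But n requires 319 ≠ 631/2, so the three lines have no common point.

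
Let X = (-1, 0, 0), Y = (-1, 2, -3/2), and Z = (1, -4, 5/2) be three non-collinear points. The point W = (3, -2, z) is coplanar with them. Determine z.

1/2

Coplanarity requires XY · (XZ × XW) = 0.
XY = (0, 2, -3/2), XZ = (2, -4, 5/2); the triple product is linear in z with coefficient -4 and constant term 2.
Setting it to zero: z = 1/2.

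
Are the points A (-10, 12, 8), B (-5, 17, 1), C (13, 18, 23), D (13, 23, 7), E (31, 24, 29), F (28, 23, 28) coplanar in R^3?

The plane through A, B, C has normal n = AB × AC = (117, -236, -85) and equation n·P = -4682.
Checking the remaining points: n·D = -4502, n·E = -4502, n·F = -4532.
Since n·D = -4502 ≠ -4682, D is off the plane and the points are not all coplanar.

No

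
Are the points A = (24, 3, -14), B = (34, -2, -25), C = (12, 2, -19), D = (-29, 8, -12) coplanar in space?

No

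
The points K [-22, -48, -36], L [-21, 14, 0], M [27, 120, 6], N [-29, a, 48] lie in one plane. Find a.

78

Coplanarity ⇔ det[KL; KM; KN] = 0.
Expanding, this is linear in a: (1722)a + (-134316) = 0.
So a = 78.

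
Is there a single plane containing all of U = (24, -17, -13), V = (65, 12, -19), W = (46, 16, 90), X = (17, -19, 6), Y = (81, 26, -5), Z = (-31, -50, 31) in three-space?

Yes

The plane through U, V, W has normal n = UV × UW = (3185, -4355, 715) and equation n·P = 141180.
Checking the remaining points: n·X = 141180, n·Y = 141180, n·Z = 141180.
All equal 141180, so all 6 points lie in one plane.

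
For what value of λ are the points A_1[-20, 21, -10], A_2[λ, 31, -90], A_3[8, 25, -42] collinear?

Collinearity requires A_1A_2 × A_1A_3 = 0; each component is linear in λ.
The y-component gives (32)λ + (-1600) = 0, so λ = 50.
The remaining components then also vanish.

50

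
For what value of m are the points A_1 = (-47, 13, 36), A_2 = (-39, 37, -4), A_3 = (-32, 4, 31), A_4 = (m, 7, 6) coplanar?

-13

Normal to plane A_1A_2A_3: n = (-480, -560, -432); plane equation n·P = -272.
Requiring n·A_4 = -272: (-480)m + (-6512) = -272.
So m = -13.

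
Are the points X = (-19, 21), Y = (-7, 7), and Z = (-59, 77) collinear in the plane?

XY = (12, -14), XZ = (-40, 56).
det[XY; XZ] = (12)(56) − (-14)(-40) = 112.
The determinant is nonzero, so they are not collinear.

No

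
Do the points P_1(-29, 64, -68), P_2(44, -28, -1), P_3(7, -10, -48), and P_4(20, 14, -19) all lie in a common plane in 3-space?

With P_1 as base: P_1P_2 = (73, -92, 67), P_1P_3 = (36, -74, 20), P_1P_4 = (49, -50, 49).
P_1P_3 × P_1P_4 = (-2626, -784, 1826).
P_1P_2 · (P_1P_3 × P_1P_4) = 2772.
Since 2772 ≠ 0, the four points are not coplanar.

No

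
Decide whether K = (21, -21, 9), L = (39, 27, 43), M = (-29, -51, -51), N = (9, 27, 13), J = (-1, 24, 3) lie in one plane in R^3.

No

The plane through K, L, M has normal n = KL × KM = (-1860, -620, 1860) and equation n·P = -9300.
Checking the remaining points: n·N = -9300, n·J = -7440.
Since n·J = -7440 ≠ -9300, J is off the plane and the points are not all coplanar.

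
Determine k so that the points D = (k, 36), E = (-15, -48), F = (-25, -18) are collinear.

-43

The three points are collinear iff det[DE; DF] = 0.
This determinant is linear in k: (-30)k + (-1290) = 0, so k = -43.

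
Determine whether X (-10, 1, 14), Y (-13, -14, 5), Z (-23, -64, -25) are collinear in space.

Yes

XY = (-3, -15, -9), XZ = (-13, -65, -39).
XY × XZ = (0, 0, 0).
The cross product vanishes, so the three points are collinear.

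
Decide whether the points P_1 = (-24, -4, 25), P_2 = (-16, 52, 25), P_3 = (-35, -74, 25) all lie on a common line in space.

P_1P_2 = (8, 56, 0), P_1P_3 = (-11, -70, 0).
Comparing components 1 and 2: (8)(-70) − (56)(-11) = 56 ≠ 0, so P_1P_2 and P_1P_3 are not parallel and the points are not collinear.

No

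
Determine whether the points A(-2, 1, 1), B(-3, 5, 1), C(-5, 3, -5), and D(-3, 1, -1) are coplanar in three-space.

The four points are coplanar iff the 3×3 determinant with rows AB, AC, AD is zero.
Rows: (-1, 4, 0), (-3, 2, -6), (-1, 0, -2).
Expanding along the first row: (-1)(-4) − (4)(0) + (0)(2) = 4.
Nonzero ⇒ not coplanar.

No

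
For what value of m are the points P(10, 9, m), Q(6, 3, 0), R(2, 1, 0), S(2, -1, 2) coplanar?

The points are coplanar iff PQ · (PR × PS) = 0.
Expanding, this is linear in m: (-8)m + (-32) = 0.
So m = -4.

-4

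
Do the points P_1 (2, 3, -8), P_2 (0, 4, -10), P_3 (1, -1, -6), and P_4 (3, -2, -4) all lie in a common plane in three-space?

The four points are coplanar iff the 3×3 determinant with rows P_1P_2, P_1P_3, P_1P_4 is zero.
Rows: (-2, 1, -2), (-1, -4, 2), (1, -5, 4).
Expanding along the first row: (-2)(-6) − (1)(-6) + (-2)(9) = 0.
Zero determinant ⇒ coplanar.

Yes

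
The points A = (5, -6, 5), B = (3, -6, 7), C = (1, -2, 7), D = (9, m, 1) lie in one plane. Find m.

-6

Normal to plane ABC: n = (-8, -4, -8); plane equation n·P = -56.
Requiring n·D = -56: (-4)m + (-80) = -56.
So m = -6.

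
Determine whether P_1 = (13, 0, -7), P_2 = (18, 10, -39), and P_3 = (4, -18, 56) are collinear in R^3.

No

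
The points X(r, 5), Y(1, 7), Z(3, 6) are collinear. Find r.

The three points are collinear iff det[XY; XZ] = 0.
This determinant is linear in r: (1)r + (-5) = 0, so r = 5.

5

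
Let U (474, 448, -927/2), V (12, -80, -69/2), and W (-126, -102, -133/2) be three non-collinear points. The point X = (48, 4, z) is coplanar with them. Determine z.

-237/2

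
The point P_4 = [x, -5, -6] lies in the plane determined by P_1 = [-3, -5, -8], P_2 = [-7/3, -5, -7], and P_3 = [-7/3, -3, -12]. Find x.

The plane through P_1, P_2, P_3 has equation −2x + (10/3)y + (4/3)z = -64/3.
Substituting P_4: (-2)x + (-74/3) = -64/3, so x = -5/3.

-5/3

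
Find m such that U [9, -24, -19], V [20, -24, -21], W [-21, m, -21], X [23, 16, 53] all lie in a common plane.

-28

Coplanarity ⇔ det[UV; UW; UX] = 0.
Expanding, this is linear in m: (820)m + (22960) = 0.
So m = -28.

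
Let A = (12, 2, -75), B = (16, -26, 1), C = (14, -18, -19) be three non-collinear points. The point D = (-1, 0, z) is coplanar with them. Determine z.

Coplanarity requires AB · (AC × AD) = 0.
AB = (4, -28, 76), AC = (2, -20, 56); the triple product is linear in z with coefficient -24 and constant term -1032.
Setting it to zero: z = -43.

-43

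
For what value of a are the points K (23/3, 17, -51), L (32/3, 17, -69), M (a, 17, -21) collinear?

8/3

Collinearity requires KL × KM = 0; each component is linear in a.
The y-component gives (-18)a + (48) = 0, so a = 8/3.
The remaining components then also vanish.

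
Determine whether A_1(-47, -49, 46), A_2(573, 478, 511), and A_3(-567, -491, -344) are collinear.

A_1A_2 = (620, 527, 465), A_1A_3 = (-520, -442, -390).
A_1A_2 × A_1A_3 = (0, 0, 0).
The cross product vanishes, so the three points are collinear.

Yes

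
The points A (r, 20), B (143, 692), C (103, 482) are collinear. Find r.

15

Collinearity: (A − B) must be parallel to (C − B) = (-40, -210).
Cross-multiplying the components: (r − 143)·(-210) = (-672)·(-40).
Solving gives r = 15.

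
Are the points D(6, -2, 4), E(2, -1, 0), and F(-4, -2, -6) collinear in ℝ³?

DE = (-4, 1, -4), DF = (-10, 0, -10).
Comparing components 2 and 3: (1)(-10) − (-4)(0) = -10 ≠ 0, so DE and DF are not parallel and the points are not collinear.

No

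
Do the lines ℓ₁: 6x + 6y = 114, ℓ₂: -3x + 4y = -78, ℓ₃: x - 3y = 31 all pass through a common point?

The three lines meet at one point iff the augmented coefficient matrix [aᵢ bᵢ cᵢ] has rank < 3, i.e. its determinant vanishes.
Here the determinant is 0.
It vanishes, so the lines are concurrent at (22, -3).

Yes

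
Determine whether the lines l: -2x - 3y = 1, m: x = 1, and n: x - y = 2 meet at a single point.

Yes

Intersecting l and m: solving the 2×2 system gives (x, y) = (1, -1).
Substitute into n: (1)(1) + (-1)(-1) = 2.
This equals 2, so (1, -1) lies on all three lines and they are concurrent.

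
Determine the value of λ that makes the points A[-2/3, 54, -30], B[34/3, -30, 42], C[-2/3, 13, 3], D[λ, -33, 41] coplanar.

Coplanarity ⇔ det[AB; AC; AD] = 0.
Expanding, this is linear in λ: (180)λ + (-360) = 0.
So λ = 2.

2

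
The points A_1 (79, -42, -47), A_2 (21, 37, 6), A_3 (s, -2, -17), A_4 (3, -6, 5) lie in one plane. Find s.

44

Coplanarity ⇔ det[A_1A_2; A_1A_3; A_1A_4] = 0.
Expanding, this is linear in s: (-2200)s + (96800) = 0.
So s = 44.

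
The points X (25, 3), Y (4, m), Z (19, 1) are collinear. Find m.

-4

The three points are collinear iff det[XY; XZ] = 0.
This determinant is linear in m: (6)m + (24) = 0, so m = -4.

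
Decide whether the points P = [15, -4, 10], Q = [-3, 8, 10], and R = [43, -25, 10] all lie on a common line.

No

PQ = (-18, 12, 0), PR = (28, -21, 0).
PQ × PR = (0, 0, 42).
The cross product is nonzero, so the points do not lie on one line.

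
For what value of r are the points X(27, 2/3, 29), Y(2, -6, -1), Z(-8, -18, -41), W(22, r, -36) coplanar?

-61/3

Normal to plane XYZ: n = (-280/3, -700, 700/3); plane equation n·P = 3780.
Requiring n·W = 3780: (-700)r + (-31360/3) = 3780.
So r = -61/3.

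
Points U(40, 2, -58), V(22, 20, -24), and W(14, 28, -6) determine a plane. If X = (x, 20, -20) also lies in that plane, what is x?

Coplanarity requires UV · (UW × UX) = 0.
UV = (-18, 18, 34), UW = (-26, 26, 52); the triple product is linear in x with coefficient 52 and constant term -1144.
Setting it to zero: x = 22.

22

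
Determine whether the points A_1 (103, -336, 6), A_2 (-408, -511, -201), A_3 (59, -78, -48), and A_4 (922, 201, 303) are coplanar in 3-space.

With A_1 as base: A_1A_2 = (-511, -175, -207), A_1A_3 = (-44, 258, -54), A_1A_4 = (819, 537, 297).
A_1A_3 × A_1A_4 = (105624, -31158, -234930).
A_1A_2 · (A_1A_3 × A_1A_4) = 109296.
Since 109296 ≠ 0, the four points are not coplanar.

No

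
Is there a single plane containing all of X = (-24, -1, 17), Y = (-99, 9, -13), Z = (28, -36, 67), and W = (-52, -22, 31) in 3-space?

No

With X as base: XY = (-75, 10, -30), XZ = (52, -35, 50), XW = (-28, -21, 14).
XZ × XW = (560, -2128, -2072).
XY · (XZ × XW) = -1120.
Since -1120 ≠ 0, the four points are not coplanar.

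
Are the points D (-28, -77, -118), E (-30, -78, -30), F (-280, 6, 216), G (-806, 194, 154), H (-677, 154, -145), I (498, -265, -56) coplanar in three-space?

The plane through D, E, F has normal n = DE × DF = (-7638, -21508, -418) and equation n·P = 1919304.
Checking the remaining points: n·G = 1919304, n·H = 1919304, n·I = 1919304.
All equal 1919304, so all 6 points lie in one plane.

Yes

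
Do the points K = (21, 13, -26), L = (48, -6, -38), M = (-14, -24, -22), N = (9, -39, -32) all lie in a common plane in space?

A normal to the plane through K, L, M is n = KL × KM = (-520, 312, -1664).
The plane has equation n·P = 36400. For N: n·N = 36400.
Equal, so N lies in the plane and all four are coplanar.

Yes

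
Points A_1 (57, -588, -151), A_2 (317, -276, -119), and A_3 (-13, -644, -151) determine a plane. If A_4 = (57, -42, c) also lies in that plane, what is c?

Coplanarity requires A_1A_2 · (A_1A_3 × A_1A_4) = 0.
A_1A_2 = (260, 312, 32), A_1A_3 = (-70, -56, 0); the triple product is linear in c with coefficient 7280 and constant term -123760.
Setting it to zero: c = 17.

17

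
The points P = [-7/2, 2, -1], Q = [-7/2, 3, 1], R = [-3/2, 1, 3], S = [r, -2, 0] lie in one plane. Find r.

-1/2

The points are coplanar iff PQ · (PR × PS) = 0.
Expanding, this is linear in r: (6)r + (3) = 0.
So r = -1/2.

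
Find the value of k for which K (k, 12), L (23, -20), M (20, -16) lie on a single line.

The three points are collinear iff det[KL; KM] = 0.
This determinant is linear in k: (-4)k + (-4) = 0, so k = -1.

-1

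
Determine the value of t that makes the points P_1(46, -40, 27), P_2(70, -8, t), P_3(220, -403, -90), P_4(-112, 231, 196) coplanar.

Coplanarity ⇔ det[P_1P_2; P_1P_3; P_1P_4] = 0.
Expanding, this is linear in t: (-10200)t + (-785400) = 0.
So t = -77.

-77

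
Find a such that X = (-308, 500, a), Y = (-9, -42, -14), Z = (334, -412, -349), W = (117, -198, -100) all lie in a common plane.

The points are coplanar iff XY · (XZ × XW) = 0.
Expanding, this is linear in a: (6888)a + (874776) = 0.
So a = -127.

-127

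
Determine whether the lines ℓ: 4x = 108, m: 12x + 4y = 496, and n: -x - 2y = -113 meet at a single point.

Yes

Intersecting ℓ and m: solving the 2×2 system gives (x, y) = (27, 43).
Substitute into n: (-1)(27) + (-2)(43) = -113.
This equals -113, so (27, 43) lies on all three lines and they are concurrent.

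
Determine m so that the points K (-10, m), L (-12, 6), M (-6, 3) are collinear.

5

Collinearity: (K − L) must be parallel to (M − L) = (6, -3).
Cross-multiplying the components: (m − 6)·(6) = (2)·(-3).
Solving gives m = 5.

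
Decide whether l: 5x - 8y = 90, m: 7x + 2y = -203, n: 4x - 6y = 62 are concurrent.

Intersecting l and m: solving the 2×2 system gives (x, y) = (-722/33, -1645/66).
Substitute into n: (4)(-722/33) + (-6)(-1645/66) = 2047/33.
But n requires 62 ≠ 2047/33, so the three lines have no common point.

No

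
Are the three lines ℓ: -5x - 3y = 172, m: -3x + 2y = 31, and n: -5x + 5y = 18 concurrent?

No

Intersecting ℓ and m: solving the 2×2 system gives (x, y) = (-23, -19).
Substitute into n: (-5)(-23) + (5)(-19) = 20.
But n requires 18 ≠ 20, so the three lines have no common point.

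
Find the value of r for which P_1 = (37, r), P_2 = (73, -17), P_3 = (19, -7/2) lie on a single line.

-8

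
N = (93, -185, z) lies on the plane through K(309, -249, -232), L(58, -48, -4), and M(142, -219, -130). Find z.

The plane through K, L, M has equation 13662x − 12474y + 26037z = 1287000.
Substituting N: (26037)z + (3578256) = 1287000, so z = -88.

-88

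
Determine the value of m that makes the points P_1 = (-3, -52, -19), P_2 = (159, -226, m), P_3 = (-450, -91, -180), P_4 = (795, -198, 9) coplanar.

The points are coplanar iff P_1P_2 · (P_1P_3 × P_1P_4) = 0.
Expanding, this is linear in m: (96384)m + (18023808) = 0.
So m = -187.

-187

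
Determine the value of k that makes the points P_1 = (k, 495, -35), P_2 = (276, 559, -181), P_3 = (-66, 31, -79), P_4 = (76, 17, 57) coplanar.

Coplanarity ⇔ det[P_1P_2; P_1P_3; P_1P_4] = 0.
Expanding, this is linear in k: (70380)k + (-27166680) = 0.
So k = 386.

386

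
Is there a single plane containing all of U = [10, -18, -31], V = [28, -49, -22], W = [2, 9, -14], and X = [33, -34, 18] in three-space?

With U as base: UV = (18, -31, 9), UW = (-8, 27, 17), UX = (23, -16, 49).
UW × UX = (1595, 783, -493).
UV · (UW × UX) = 0.
The scalar triple product vanishes, so the four points are coplanar.

Yes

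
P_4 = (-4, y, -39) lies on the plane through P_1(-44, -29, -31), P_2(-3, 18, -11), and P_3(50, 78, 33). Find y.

The plane through P_1, P_2, P_3 has equation 868x − 744y − 31z = -15655.
Substituting P_4: (-744)y + (-2263) = -15655, so y = 18.

18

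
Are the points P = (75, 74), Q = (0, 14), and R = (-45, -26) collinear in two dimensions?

No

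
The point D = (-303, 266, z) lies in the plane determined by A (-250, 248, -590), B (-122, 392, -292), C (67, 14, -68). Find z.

Coplanarity requires AB · (AC × AD) = 0.
AB = (128, 144, 298), AC = (317, -234, 522); the triple product is linear in z with coefficient -75600 and constant term -51786000.
Setting it to zero: z = -685.

-685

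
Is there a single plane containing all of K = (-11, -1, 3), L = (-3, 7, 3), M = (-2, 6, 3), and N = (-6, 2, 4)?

The four points are coplanar iff the 3×3 determinant with rows KL, KM, KN is zero.
Rows: (8, 8, 0), (9, 7, 0), (5, 3, 1).
Expanding along the first row: (8)(7) − (8)(9) + (0)(-8) = -16.
Nonzero ⇒ not coplanar.

No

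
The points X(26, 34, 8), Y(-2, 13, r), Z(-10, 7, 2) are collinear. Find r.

Direction XZ = (-36, -27, -6). From the x-coordinate of Y, the parameter along the line is τ = (-2 − 26)/(-36) = 7/9.
Then r = 8 + 7/9·(-6) = 10/3.

10/3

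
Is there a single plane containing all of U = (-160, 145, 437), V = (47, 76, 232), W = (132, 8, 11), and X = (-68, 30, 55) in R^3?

Yes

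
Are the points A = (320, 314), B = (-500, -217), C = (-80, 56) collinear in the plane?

AB = (-820, -531), AC = (-400, -258).
Twice the signed area of △ABC is (-820)(-258) − (-531)(-400) = -840.
The area is nonzero, so the three points are not collinear.

No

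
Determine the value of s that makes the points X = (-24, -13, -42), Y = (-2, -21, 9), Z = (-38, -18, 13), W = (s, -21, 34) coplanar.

The points are coplanar iff XY · (XZ × XW) = 0.
Expanding, this is linear in s: (-185)s + (-5920) = 0.
So s = -32.

-32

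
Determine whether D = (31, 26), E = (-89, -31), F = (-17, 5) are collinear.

DE = (-120, -57), DF = (-48, -21).
If collinear, DF would be a scalar multiple of DE. But (-120)·(-21) ≠ (-57)·(-48) (difference -216), so they are not parallel; the points are not collinear.

No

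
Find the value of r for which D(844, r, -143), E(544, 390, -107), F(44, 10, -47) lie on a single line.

Direction EF = (-500, -380, 60). From the x-coordinate of D, the parameter along the line is τ = (844 − 544)/(-500) = -3/5.
Then r = 390 + (-3/5)·(-380) = 618.

618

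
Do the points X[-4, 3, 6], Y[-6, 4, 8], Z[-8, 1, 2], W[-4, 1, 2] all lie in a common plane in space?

Yes

A normal to the plane through X, Y, Z is n = XY × XZ = (0, -16, 8).
The plane has equation n·P = 0. For W: n·W = 0.
Equal, so W lies in the plane and all four are coplanar.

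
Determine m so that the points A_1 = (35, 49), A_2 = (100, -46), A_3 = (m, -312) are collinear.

282

Collinearity: (A_3 − A_1) must be parallel to (A_2 − A_1) = (65, -95).
Cross-multiplying the components: (m − 35)·(-95) = (-361)·(65).
Solving gives m = 282.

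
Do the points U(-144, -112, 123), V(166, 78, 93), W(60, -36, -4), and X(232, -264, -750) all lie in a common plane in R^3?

Yes

The four points are coplanar iff the 3×3 determinant with rows UV, UW, UX is zero.
Rows: (310, 190, -30), (204, 76, -127), (376, -152, -873).
Expanding along the first row: (310)(-85652) − (190)(-130340) + (-30)(-59584) = 0.
Zero determinant ⇒ coplanar.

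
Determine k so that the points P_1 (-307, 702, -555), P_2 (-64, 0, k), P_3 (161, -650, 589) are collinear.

39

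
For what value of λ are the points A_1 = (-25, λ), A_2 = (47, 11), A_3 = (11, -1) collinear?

Collinearity: (A_1 − A_2) must be parallel to (A_3 − A_2) = (-36, -12).
Cross-multiplying the components: (λ − 11)·(-36) = (-72)·(-12).
Solving gives λ = -13.

-13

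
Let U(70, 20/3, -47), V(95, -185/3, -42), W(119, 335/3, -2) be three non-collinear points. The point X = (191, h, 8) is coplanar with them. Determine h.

A normal to the plane is n = UV × UW = (-3600, -880, 17920/3).
X lies in the plane iff n · UX = 0.
This gives (-880)h + (-101200) = 0, so h = -115.

-115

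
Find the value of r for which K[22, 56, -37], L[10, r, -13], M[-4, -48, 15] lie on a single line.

8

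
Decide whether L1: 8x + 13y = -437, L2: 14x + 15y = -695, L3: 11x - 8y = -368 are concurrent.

Yes

Intersecting L1 and L2: solving the 2×2 system gives (x, y) = (-40, -9).
Substitute into L3: (11)(-40) + (-8)(-9) = -368.
This equals -368, so (-40, -9) lies on all three lines and they are concurrent.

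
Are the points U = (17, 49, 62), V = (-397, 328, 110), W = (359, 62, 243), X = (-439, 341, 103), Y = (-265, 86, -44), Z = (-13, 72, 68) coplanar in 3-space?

No

The plane through U, V, W has normal n = UV × UW = (49875, 91350, -100800) and equation n·P = -925575.
Checking the remaining points: n·X = -1127175, n·Y = -925575, n·Z = -925575.
Since n·X = -1127175 ≠ -925575, X is off the plane and the points are not all coplanar.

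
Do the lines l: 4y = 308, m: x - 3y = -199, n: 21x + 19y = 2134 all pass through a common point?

No

The three lines meet at one point iff the augmented coefficient matrix [aᵢ bᵢ cᵢ] has rank < 3, i.e. its determinant vanishes.
Here the determinant is 4.
Nonzero, so no common point exists.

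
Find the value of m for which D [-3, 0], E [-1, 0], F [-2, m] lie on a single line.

The three points are collinear iff det[DE; DF] = 0.
This determinant is linear in m: (2)m + (0) = 0, so m = 0.

0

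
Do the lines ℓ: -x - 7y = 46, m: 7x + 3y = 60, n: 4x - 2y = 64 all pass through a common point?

No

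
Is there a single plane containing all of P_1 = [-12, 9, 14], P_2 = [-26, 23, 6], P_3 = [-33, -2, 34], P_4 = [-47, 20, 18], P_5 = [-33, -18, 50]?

Yes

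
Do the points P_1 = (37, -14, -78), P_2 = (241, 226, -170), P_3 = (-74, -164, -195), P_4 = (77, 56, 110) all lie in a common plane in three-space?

The four points are coplanar iff the 3×3 determinant with rows P_1P_2, P_1P_3, P_1P_4 is zero.
Rows: (204, 240, -92), (-111, -150, -117), (40, 70, 188).
Expanding along the first row: (204)(-20010) − (240)(-16188) + (-92)(-1770) = -34080.
Nonzero ⇒ not coplanar.

No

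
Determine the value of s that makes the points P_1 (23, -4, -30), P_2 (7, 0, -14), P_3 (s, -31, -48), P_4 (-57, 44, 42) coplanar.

Normal to plane P_1P_2P_4: n = (-480, -128, -448); plane equation n·P = 2912.
Requiring n·P_3 = 2912: (-480)s + (25472) = 2912.
So s = 47.

47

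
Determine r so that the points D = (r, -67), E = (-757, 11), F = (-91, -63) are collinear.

-55

The three points are collinear iff det[DE; DF] = 0.
This determinant is linear in r: (74)r + (4070) = 0, so r = -55.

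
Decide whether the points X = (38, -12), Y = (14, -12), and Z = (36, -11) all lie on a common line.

XY = (-24, 0), XZ = (-2, 1).
Twice the signed area of △XYZ is (-24)(1) − (0)(-2) = -24.
The area is nonzero, so the three points are not collinear.

No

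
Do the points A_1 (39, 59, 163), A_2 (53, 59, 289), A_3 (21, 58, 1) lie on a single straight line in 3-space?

No

A_1A_2 = (14, 0, 126), A_1A_3 = (-18, -1, -162).
A_1A_2 × A_1A_3 = (126, 0, -14).
The cross product is nonzero, so the points do not lie on one line.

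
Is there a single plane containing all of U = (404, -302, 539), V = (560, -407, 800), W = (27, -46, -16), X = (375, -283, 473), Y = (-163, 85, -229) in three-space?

The plane through U, V, W has normal n = UV × UW = (-8541, -11817, 351) and equation n·P = 307359.
Checking the remaining points: n·X = 307359, n·Y = 307359.
All equal 307359, so all 5 points lie in one plane.

Yes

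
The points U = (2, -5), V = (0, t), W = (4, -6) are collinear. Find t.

-4

The three points are collinear iff det[UV; UW] = 0.
This determinant is linear in t: (-2)t + (-8) = 0, so t = -4.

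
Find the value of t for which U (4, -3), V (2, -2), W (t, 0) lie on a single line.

-2

The three points are collinear iff det[UV; UW] = 0.
This determinant is linear in t: (-1)t + (-2) = 0, so t = -2.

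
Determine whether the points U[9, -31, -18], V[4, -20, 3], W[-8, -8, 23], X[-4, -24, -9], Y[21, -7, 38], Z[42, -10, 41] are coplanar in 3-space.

The plane through U, V, W has normal n = UV × UW = (-32, -152, 72) and equation n·P = 3128.
Checking the remaining points: n·X = 3128, n·Y = 3128, n·Z = 3128.
All equal 3128, so all 6 points lie in one plane.

Yes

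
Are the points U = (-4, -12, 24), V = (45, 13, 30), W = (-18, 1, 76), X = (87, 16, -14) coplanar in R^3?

Yes

With U as base: UV = (49, 25, 6), UW = (-14, 13, 52), UX = (91, 28, -38).
UW × UX = (-1950, 4200, -1575).
UV · (UW × UX) = 0.
The scalar triple product vanishes, so the four points are coplanar.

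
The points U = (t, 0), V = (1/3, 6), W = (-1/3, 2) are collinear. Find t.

Collinearity: (U − V) must be parallel to (W − V) = (-2/3, -4).
Cross-multiplying the components: (t − 1/3)·(-4) = (-6)·(-2/3).
Solving gives t = -2/3.

-2/3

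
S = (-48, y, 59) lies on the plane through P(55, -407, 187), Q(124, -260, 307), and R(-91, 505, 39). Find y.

The plane through P, Q, R has equation −131196x − 7308y + 84390z = 11539506.
Substituting S: (-7308)y + (11276418) = 11539506, so y = -36.

-36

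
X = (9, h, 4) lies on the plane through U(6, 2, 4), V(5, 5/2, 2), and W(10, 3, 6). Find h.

The plane through U, V, W has equation 3x − 6y − 3z = -6.
Substituting X: (-6)h + (15) = -6, so h = 7/2.

7/2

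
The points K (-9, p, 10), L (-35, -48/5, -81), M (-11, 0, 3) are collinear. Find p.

4/5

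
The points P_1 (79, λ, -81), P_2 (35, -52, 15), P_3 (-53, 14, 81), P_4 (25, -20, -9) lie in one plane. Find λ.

-36

The points are coplanar iff P_1P_2 · (P_1P_3 × P_1P_4) = 0.
Expanding, this is linear in λ: (2772)λ + (99792) = 0.
So λ = -36.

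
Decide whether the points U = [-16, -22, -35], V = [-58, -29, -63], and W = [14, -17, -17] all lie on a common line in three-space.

No

UV = (-42, -7, -28), UW = (30, 5, 18).
UV × UW = (14, -84, 0).
The cross product is nonzero, so the points do not lie on one line.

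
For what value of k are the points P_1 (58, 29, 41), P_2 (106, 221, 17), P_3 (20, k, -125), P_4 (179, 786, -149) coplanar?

267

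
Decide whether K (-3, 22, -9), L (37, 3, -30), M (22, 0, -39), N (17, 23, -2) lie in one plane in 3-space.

Yes

A normal to the plane through K, L, M is n = KL × KM = (108, 675, -405).
The plane has equation n·P = 18171. For N: n·N = 18171.
Equal, so N lies in the plane and all four are coplanar.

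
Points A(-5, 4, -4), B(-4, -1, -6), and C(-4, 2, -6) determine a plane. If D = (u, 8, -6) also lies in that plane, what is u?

A normal to the plane is n = AB × AC = (6, 0, 3).
D lies in the plane iff n · AD = 0.
This gives (6)u + (24) = 0, so u = -4.

-4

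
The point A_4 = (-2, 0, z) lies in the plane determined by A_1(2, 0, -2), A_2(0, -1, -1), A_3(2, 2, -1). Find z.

The plane through A_1, A_2, A_3 has equation −3x + 2y − 4z = 2.
Substituting A_4: (-4)z + (6) = 2, so z = 1.

1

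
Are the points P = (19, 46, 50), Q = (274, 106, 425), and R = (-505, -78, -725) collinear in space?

No

PQ = (255, 60, 375), PR = (-524, -124, -775).
Comparing components 3 and 1: (375)(-524) − (255)(-775) = 1125 ≠ 0, so PQ and PR are not parallel and the points are not collinear.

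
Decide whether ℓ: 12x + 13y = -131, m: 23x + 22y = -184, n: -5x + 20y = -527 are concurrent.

The three lines meet at one point iff the augmented coefficient matrix [aᵢ bᵢ cᵢ] has rank < 3, i.e. its determinant vanishes.
Here the determinant is -105.
Nonzero, so no common point exists.

No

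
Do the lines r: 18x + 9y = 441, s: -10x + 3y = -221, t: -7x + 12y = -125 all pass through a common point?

Yes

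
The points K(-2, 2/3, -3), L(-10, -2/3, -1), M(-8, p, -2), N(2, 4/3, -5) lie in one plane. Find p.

-1/3

The points are coplanar iff KL · (KM × KN) = 0.
Expanding, this is linear in p: (8)p + (8/3) = 0.
So p = -1/3.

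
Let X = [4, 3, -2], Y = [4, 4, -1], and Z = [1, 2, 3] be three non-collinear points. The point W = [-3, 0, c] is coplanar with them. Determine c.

9

A normal to the plane is n = XY × XZ = (6, -3, 3).
W lies in the plane iff n · XW = 0.
This gives (3)c + (-27) = 0, so c = 9.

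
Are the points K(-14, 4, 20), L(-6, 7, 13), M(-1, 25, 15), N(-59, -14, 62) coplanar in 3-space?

No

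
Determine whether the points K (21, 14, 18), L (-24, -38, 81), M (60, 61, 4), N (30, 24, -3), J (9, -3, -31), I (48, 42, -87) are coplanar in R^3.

Yes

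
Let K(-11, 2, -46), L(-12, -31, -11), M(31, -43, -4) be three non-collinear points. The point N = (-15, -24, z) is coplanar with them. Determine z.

-18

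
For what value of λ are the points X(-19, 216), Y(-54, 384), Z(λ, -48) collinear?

The three points are collinear iff det[XY; XZ] = 0.
This determinant is linear in λ: (-168)λ + (6048) = 0, so λ = 36.

36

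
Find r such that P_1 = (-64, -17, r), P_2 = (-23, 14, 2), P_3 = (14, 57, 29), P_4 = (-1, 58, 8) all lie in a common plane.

-37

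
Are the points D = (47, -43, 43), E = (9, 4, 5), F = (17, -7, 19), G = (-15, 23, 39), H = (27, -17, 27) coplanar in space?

No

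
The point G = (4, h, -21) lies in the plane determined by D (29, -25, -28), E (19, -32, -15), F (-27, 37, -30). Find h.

Coplanarity requires DE · (DF × DG) = 0.
DE = (-10, -7, 13), DF = (-56, 62, -2); the triple product is linear in h with coefficient -748 and constant term -5984.
Setting it to zero: h = -8.

-8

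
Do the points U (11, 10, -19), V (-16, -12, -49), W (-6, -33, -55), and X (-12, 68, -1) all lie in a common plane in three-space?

No

A normal to the plane through U, V, W is n = UV × UW = (-498, -462, 787).
The plane has equation n·P = -25051. For X: n·X = -26227.
-26227 ≠ -25051, so X is off the plane.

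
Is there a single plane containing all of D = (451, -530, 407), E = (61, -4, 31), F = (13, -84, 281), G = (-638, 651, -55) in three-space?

With D as base: DE = (-390, 526, -376), DF = (-438, 446, -126), DG = (-1089, 1181, -462).
DF × DG = (-57246, -65142, -31584).
DE · (DF × DG) = -63168.
Since -63168 ≠ 0, the four points are not coplanar.

No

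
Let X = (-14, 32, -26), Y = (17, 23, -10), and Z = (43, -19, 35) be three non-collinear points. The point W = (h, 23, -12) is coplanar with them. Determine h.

9

Coplanarity requires XY · (XZ × XW) = 0.
XY = (31, -9, 16), XZ = (57, -51, 61); the triple product is linear in h with coefficient 267 and constant term -2403.
Setting it to zero: h = 9.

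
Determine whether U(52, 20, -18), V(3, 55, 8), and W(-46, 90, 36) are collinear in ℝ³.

UV = (-49, 35, 26), UW = (-98, 70, 54).
Comparing components 2 and 3: (35)(54) − (26)(70) = 70 ≠ 0, so UV and UW are not parallel and the points are not collinear.

No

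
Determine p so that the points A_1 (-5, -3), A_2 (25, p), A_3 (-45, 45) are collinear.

The three points are collinear iff det[A_1A_2; A_1A_3] = 0.
This determinant is linear in p: (40)p + (1560) = 0, so p = -39.

-39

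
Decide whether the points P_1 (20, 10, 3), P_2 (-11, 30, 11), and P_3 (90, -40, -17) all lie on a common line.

No

P_1P_2 = (-31, 20, 8), P_1P_3 = (70, -50, -20).
Comparing components 3 and 1: (8)(70) − (-31)(-20) = -60 ≠ 0, so P_1P_2 and P_1P_3 are not parallel and the points are not collinear.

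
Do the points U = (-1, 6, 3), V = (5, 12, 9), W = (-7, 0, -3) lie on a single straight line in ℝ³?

UV = (6, 6, 6), UW = (-6, -6, -6).
Each component of UW is -1 times the corresponding component of UV, so UW = -1·UV and the points are collinear.

Yes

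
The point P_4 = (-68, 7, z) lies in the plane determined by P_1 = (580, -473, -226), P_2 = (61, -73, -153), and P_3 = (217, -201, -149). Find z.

-70

The plane through P_1, P_2, P_3 has equation 10944x + 13464y + 4032z = -932184.
Substituting P_4: (4032)z + (-649944) = -932184, so z = -70.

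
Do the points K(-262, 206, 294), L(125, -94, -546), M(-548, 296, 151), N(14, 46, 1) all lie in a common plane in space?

With K as base: KL = (387, -300, -840), KM = (-286, 90, -143), KN = (276, -160, -293).
KM × KN = (-49250, -123266, 20920).
KL · (KM × KN) = 347250.
Since 347250 ≠ 0, the four points are not coplanar.

No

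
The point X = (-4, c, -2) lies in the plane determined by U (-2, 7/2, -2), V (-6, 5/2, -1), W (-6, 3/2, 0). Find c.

7/2

Coplanarity requires UV · (UW × UX) = 0.
UV = (-4, -1, 1), UW = (-4, -2, 2); the triple product is linear in c with coefficient 4 and constant term -14.
Setting it to zero: c = 7/2.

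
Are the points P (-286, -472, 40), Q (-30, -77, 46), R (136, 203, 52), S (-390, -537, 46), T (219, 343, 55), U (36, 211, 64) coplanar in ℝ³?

Yes

The plane through P, Q, R has normal n = PQ × PR = (690, -540, 6110) and equation n·X = 301940.
Checking the remaining points: n·S = 301940, n·T = 301940, n·U = 301940.
All equal 301940, so all 6 points lie in one plane.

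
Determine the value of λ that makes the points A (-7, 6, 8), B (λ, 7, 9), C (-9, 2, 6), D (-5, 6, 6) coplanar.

Normal to plane ACD: n = (8, -8, 8); plane equation n·P = -40.
Requiring n·B = -40: (8)λ + (16) = -40.
So λ = -7.

-7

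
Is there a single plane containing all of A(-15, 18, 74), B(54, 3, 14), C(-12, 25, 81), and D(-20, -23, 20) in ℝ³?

A normal to the plane through A, B, C is n = AB × AC = (315, -663, 528).
The plane has equation n·P = 22413. For D: n·D = 19509.
19509 ≠ 22413, so D is off the plane.

No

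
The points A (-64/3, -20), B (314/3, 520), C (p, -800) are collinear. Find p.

-610/3

Collinearity: (C − A) must be parallel to (B − A) = (126, 540).
Cross-multiplying the components: (p − (-64/3))·(540) = (-780)·(126).
Solving gives p = -610/3.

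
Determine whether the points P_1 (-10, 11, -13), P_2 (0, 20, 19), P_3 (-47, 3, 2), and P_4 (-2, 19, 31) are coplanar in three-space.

No

The four points are coplanar iff the 3×3 determinant with rows P_1P_2, P_1P_3, P_1P_4 is zero.
Rows: (10, 9, 32), (-37, -8, 15), (8, 8, 44).
Expanding along the first row: (10)(-472) − (9)(-1748) + (32)(-232) = 3588.
Nonzero ⇒ not coplanar.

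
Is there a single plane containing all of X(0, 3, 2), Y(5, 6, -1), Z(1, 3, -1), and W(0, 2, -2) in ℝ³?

Yes

A normal to the plane through X, Y, Z is n = XY × XZ = (-9, 12, -3).
The plane has equation n·P = 30. For W: n·W = 30.
Equal, so W lies in the plane and all four are coplanar.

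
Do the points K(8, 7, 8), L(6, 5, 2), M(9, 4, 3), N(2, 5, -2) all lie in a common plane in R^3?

A normal to the plane through K, L, M is n = KL × KM = (-8, -16, 8).
The plane has equation n·P = -112. For N: n·N = -112.
Equal, so N lies in the plane and all four are coplanar.

Yes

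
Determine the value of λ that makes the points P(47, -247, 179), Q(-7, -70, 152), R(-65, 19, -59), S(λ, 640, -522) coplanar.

-312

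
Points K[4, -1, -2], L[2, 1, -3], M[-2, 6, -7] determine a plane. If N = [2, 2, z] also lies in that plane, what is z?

A normal to the plane is n = KL × KM = (-3, -4, -2).
N lies in the plane iff n · KN = 0.
This gives (-2)z + (-10) = 0, so z = -5.

-5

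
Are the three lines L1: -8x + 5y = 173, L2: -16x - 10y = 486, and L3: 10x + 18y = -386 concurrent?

Yes

Lines aᵢx + bᵢy = cᵢ with pairwise distinct directions are concurrent exactly when det[aᵢ bᵢ cᵢ] = 0.
Here the determinant is 0.
It vanishes, so the lines are concurrent at (-26, -7).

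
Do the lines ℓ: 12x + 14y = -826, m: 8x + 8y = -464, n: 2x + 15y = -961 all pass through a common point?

Lines aᵢx + bᵢy = cᵢ with pairwise distinct directions are concurrent exactly when det[aᵢ bᵢ cᵢ] = 0.
Here the determinant is 0.
It vanishes, so the lines are concurrent at (7, -65).

Yes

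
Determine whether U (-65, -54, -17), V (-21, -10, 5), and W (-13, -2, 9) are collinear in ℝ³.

Yes

UV = (44, 44, 22), UW = (52, 52, 26).
UV × UW = (0, 0, 0).
The cross product vanishes, so the three points are collinear.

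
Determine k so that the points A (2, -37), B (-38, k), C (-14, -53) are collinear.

-77

The three points are collinear iff det[AB; AC] = 0.
This determinant is linear in k: (16)k + (1232) = 0, so k = -77.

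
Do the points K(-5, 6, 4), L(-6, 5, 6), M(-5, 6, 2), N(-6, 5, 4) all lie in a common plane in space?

Yes

A normal to the plane through K, L, M is n = KL × KM = (2, -2, 0).
The plane has equation n·P = -22. For N: n·N = -22.
Equal, so N lies in the plane and all four are coplanar.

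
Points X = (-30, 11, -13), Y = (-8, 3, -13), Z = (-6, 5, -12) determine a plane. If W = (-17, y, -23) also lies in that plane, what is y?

-21

A normal to the plane is n = XY × XZ = (-8, -22, 60).
W lies in the plane iff n · XW = 0.
This gives (-22)y + (-462) = 0, so y = -21.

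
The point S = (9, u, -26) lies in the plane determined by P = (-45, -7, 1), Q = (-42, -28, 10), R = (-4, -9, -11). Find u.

14

A normal to the plane is n = PQ × PR = (270, 405, 855).
S lies in the plane iff n · PS = 0.
This gives (405)u + (-5670) = 0, so u = 14.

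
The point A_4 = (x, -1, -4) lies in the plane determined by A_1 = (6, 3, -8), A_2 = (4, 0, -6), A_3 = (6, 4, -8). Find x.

A normal to the plane is n = A_1A_2 × A_1A_3 = (-2, 0, -2).
A_4 lies in the plane iff n · A_1A_4 = 0.
This gives (-2)x + (4) = 0, so x = 2.

2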